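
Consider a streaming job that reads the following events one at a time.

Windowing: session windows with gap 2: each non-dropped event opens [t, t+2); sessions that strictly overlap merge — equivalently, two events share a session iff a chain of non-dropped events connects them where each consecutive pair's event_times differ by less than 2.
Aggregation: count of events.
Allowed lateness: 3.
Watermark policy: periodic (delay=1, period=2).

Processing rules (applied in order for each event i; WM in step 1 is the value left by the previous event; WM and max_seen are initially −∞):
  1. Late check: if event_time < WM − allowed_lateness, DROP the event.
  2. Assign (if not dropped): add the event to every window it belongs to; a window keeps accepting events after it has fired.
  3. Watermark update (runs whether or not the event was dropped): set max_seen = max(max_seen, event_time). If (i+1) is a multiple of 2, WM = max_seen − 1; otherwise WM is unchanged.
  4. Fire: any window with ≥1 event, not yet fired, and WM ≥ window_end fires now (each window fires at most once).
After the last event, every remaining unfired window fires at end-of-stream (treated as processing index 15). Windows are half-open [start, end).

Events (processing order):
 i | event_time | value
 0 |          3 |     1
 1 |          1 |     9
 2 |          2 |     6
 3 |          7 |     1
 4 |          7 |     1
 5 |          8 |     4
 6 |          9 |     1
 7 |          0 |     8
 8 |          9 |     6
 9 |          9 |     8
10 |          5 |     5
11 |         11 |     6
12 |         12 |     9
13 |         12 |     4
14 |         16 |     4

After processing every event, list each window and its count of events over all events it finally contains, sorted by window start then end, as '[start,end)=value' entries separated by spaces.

i=0 t=3 v=1: → [3,5); WM=−∞
i=1 t=1 v=9: → [1,3); WM=2
i=2 t=2 v=6: → [1,5); WM=2
i=3 t=7 v=1: → [7,9); WM=6
i=4 t=7 v=1: → [7,9); WM=6
i=5 t=8 v=4: → [7,10); WM=7
i=6 t=9 v=1: → [7,11); WM=7
i=7 t=0 v=8: DROP (t<7-3); WM=8
i=8 t=9 v=6: → [7,11); WM=8
i=9 t=9 v=8: → [7,11); WM=8
i=10 t=5 v=5: → [5,7); WM=8
i=11 t=11 v=6: → [11,13); WM=10
i=12 t=12 v=9: → [11,14); WM=10
i=13 t=12 v=4: → [11,14); WM=11
i=14 t=16 v=4: → [16,18); WM=11

[1,5)=3 [5,7)=1 [7,11)=6 [11,14)=3 [16,18)=1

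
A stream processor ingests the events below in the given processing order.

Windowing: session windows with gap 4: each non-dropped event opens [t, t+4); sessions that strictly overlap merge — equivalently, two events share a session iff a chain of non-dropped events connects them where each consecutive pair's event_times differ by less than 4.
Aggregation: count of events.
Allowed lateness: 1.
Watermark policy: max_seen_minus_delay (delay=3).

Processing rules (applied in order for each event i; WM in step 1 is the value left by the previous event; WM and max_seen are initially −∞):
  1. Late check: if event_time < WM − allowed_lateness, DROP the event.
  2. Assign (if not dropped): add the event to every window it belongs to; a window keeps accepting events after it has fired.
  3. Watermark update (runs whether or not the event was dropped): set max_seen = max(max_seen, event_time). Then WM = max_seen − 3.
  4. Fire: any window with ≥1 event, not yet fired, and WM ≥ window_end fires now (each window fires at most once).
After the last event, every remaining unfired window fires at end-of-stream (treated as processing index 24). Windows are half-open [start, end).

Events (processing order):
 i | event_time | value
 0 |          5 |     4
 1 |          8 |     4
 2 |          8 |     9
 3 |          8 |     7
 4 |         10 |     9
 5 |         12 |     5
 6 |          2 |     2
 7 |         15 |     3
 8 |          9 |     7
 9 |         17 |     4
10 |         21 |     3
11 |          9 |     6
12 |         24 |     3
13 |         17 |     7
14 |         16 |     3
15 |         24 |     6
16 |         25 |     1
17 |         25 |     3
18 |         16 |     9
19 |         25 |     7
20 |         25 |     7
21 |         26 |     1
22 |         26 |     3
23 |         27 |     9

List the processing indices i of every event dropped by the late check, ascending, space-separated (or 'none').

6 8 11 13 14 18

i=0 t=5 v=4: → [5,9); WM=2
i=1 t=8 v=4: → [5,12); WM=5
i=2 t=8 v=9: → [5,12); WM=5
i=3 t=8 v=7: → [5,12); WM=5
i=4 t=10 v=9: → [5,14); WM=7
i=5 t=12 v=5: → [5,16); WM=9
i=6 t=2 v=2: DROP (t<9-1); WM=9
i=7 t=15 v=3: → [5,19); WM=12
i=8 t=9 v=7: DROP (t<12-1); WM=12
i=9 t=17 v=4: → [5,21); WM=14
i=10 t=21 v=3: → [21,25); WM=18
i=11 t=9 v=6: DROP (t<18-1); WM=18
i=12 t=24 v=3: → [21,28); WM=21
i=13 t=17 v=7: DROP (t<21-1); WM=21
i=14 t=16 v=3: DROP (t<21-1); WM=21
i=15 t=24 v=6: → [21,28); WM=21
i=16 t=25 v=1: → [21,29); WM=22
i=17 t=25 v=3: → [21,29); WM=22
i=18 t=16 v=9: DROP (t<22-1); WM=22
i=19 t=25 v=7: → [21,29); WM=22
i=20 t=25 v=7: → [21,29); WM=22
i=21 t=26 v=1: → [21,30); WM=23
i=22 t=26 v=3: → [21,30); WM=23
i=23 t=27 v=9: → [21,31); WM=24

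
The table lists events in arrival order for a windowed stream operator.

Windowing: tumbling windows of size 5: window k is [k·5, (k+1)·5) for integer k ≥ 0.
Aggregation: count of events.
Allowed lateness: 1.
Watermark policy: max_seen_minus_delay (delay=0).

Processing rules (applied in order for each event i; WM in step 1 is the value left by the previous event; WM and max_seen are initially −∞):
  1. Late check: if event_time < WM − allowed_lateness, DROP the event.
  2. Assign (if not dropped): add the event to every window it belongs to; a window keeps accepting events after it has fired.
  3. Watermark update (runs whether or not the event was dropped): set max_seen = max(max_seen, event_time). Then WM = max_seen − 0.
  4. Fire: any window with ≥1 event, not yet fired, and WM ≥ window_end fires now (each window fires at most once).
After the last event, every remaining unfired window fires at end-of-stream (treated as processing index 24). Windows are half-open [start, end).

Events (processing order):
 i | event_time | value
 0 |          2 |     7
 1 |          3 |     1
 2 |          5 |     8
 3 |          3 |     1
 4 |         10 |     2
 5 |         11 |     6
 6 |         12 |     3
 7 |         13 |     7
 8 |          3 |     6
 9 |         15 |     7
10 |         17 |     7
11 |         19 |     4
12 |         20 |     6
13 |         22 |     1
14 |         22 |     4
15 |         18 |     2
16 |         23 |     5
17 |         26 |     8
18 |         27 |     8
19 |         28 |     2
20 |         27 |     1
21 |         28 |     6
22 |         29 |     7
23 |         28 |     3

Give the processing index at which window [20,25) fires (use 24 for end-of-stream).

i=0 t=2 v=7: → [0,5); WM=2
i=1 t=3 v=1: → [0,5); WM=3
i=2 t=5 v=8: → [5,10); WM=5; [0,5) fires=2
i=3 t=3 v=1: DROP (t<5-1); WM=5
i=4 t=10 v=2: → [10,15); WM=10; [5,10) fires=1
i=5 t=11 v=6: → [10,15); WM=11
i=6 t=12 v=3: → [10,15); WM=12
i=7 t=13 v=7: → [10,15); WM=13
i=8 t=3 v=6: DROP (t<13-1); WM=13
i=9 t=15 v=7: → [15,20); WM=15; [10,15) fires=4
i=10 t=17 v=7: → [15,20); WM=17
i=11 t=19 v=4: → [15,20); WM=19
i=12 t=20 v=6: → [20,25); WM=20; [15,20) fires=3
i=13 t=22 v=1: → [20,25); WM=22
i=14 t=22 v=4: → [20,25); WM=22
i=15 t=18 v=2: DROP (t<22-1); WM=22
i=16 t=23 v=5: → [20,25); WM=23
i=17 t=26 v=8: → [25,30); WM=26; [20,25) fires=4
i=18 t=27 v=8: → [25,30); WM=27
i=19 t=28 v=2: → [25,30); WM=28
i=20 t=27 v=1: → [25,30); WM=28
i=21 t=28 v=6: → [25,30); WM=28
i=22 t=29 v=7: → [25,30); WM=29
i=23 t=28 v=3: → [25,30); WM=29

17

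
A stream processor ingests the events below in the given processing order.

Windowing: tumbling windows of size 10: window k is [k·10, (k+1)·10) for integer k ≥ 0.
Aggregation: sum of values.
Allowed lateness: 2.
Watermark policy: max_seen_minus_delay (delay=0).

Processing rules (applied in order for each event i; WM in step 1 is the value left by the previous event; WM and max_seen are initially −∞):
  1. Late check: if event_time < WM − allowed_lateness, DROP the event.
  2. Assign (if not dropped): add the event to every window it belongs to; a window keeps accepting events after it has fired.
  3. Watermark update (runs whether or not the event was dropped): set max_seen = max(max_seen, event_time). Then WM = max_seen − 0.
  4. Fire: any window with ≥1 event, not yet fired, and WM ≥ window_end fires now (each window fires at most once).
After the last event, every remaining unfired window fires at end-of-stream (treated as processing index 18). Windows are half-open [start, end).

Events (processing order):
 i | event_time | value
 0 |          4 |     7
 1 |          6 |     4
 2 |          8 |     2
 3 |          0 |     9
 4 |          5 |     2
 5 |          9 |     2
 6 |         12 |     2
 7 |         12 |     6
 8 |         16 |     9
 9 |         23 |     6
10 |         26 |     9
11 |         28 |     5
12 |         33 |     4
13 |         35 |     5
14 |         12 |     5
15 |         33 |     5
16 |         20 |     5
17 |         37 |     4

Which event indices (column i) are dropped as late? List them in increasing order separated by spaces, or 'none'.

3 4 14 16

i=0 t=4 v=7: → [0,10); WM=4
i=1 t=6 v=4: → [0,10); WM=6
i=2 t=8 v=2: → [0,10); WM=8
i=3 t=0 v=9: DROP (t<8-2); WM=8
i=4 t=5 v=2: DROP (t<8-2); WM=8
i=5 t=9 v=2: → [0,10); WM=9
i=6 t=12 v=2: → [10,20); WM=12; [0,10) fires=15
i=7 t=12 v=6: → [10,20); WM=12
i=8 t=16 v=9: → [10,20); WM=16
i=9 t=23 v=6: → [20,30); WM=23; [10,20) fires=17
i=10 t=26 v=9: → [20,30); WM=26
i=11 t=28 v=5: → [20,30); WM=28
i=12 t=33 v=4: → [30,40); WM=33; [20,30) fires=20
i=13 t=35 v=5: → [30,40); WM=35
i=14 t=12 v=5: DROP (t<35-2); WM=35
i=15 t=33 v=5: → [30,40); WM=35
i=16 t=20 v=5: DROP (t<35-2); WM=35
i=17 t=37 v=4: → [30,40); WM=37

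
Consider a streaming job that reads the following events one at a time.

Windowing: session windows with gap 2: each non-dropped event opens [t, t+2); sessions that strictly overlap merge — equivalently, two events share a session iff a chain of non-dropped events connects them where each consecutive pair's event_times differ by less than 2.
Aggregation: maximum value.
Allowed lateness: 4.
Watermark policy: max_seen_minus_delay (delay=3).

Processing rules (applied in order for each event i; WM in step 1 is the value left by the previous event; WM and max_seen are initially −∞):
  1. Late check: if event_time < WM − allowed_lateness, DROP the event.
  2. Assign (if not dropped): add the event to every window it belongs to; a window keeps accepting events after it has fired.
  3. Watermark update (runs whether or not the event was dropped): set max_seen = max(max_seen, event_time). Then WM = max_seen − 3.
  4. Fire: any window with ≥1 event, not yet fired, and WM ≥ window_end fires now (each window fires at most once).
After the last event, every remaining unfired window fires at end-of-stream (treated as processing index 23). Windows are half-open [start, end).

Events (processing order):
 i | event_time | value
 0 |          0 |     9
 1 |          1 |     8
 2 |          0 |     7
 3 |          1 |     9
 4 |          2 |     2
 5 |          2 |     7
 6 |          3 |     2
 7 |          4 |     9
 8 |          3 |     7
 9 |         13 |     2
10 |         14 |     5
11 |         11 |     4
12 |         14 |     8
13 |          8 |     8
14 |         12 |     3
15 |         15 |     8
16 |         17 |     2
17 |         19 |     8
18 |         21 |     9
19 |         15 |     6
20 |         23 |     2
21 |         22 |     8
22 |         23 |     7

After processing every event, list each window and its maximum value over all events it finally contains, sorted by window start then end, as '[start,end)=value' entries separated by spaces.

[0,6)=9 [8,10)=8 [11,17)=8 [17,19)=2 [19,21)=8 [21,25)=9

i=0 t=0 v=9: → [0,2); WM=-3
i=1 t=1 v=8: → [0,3); WM=-2
i=2 t=0 v=7: → [0,3); WM=-2
i=3 t=1 v=9: → [0,3); WM=-2
i=4 t=2 v=2: → [0,4); WM=-1
i=5 t=2 v=7: → [0,4); WM=-1
i=6 t=3 v=2: → [0,5); WM=0
i=7 t=4 v=9: → [0,6); WM=1
i=8 t=3 v=7: → [0,6); WM=1
i=9 t=13 v=2: → [13,15); WM=10
i=10 t=14 v=5: → [13,16); WM=11
i=11 t=11 v=4: → [11,13); WM=11
i=12 t=14 v=8: → [13,16); WM=11
i=13 t=8 v=8: → [8,10); WM=11
i=14 t=12 v=3: → [11,16); WM=11
i=15 t=15 v=8: → [11,17); WM=12
i=16 t=17 v=2: → [17,19); WM=14
i=17 t=19 v=8: → [19,21); WM=16
i=18 t=21 v=9: → [21,23); WM=18
i=19 t=15 v=6: → [11,17); WM=18
i=20 t=23 v=2: → [23,25); WM=20
i=21 t=22 v=8: → [21,25); WM=20
i=22 t=23 v=7: → [21,25); WM=20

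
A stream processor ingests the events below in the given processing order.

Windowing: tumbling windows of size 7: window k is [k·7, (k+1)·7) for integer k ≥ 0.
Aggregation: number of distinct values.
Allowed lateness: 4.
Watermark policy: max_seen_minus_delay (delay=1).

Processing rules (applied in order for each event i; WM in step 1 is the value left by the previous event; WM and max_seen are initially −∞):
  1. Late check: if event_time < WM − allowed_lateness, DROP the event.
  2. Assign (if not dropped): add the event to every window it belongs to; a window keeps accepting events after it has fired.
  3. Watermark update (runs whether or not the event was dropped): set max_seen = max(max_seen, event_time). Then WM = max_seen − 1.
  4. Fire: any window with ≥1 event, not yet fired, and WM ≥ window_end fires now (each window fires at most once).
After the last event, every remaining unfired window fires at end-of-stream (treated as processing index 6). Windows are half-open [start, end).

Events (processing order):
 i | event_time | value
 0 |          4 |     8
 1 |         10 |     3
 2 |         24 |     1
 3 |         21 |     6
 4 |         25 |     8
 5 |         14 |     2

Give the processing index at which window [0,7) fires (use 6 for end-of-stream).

1

i=0 t=4 v=8: → [0,7); WM=3
i=1 t=10 v=3: → [7,14); WM=9; [0,7) fires=1
i=2 t=24 v=1: → [21,28); WM=23; [7,14) fires=1
i=3 t=21 v=6: → [21,28); WM=23
i=4 t=25 v=8: → [21,28); WM=24
i=5 t=14 v=2: DROP (t<24-4); WM=24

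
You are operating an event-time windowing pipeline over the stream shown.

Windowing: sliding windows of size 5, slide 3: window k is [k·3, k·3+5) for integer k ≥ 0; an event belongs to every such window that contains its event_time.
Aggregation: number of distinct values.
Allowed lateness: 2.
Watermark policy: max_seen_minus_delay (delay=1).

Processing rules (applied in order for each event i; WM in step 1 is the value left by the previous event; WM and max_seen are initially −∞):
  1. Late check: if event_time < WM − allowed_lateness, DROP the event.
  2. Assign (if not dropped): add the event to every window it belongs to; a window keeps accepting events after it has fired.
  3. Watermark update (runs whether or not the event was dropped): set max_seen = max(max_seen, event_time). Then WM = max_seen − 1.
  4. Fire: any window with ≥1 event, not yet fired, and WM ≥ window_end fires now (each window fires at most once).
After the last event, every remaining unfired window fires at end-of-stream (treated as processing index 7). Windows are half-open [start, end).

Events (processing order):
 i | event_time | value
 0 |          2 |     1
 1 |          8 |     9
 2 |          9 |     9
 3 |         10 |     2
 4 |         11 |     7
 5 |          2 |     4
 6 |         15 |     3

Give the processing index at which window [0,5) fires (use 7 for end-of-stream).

i=0 t=2 v=1: → [0,5); WM=1
i=1 t=8 v=9: → [6,11); WM=7; [0,5) fires=1
i=2 t=9 v=9: → [9,14),[6,11); WM=8
i=3 t=10 v=2: → [9,14),[6,11); WM=9
i=4 t=11 v=7: → [9,14); WM=10
i=5 t=2 v=4: DROP (t<10-2); WM=10
i=6 t=15 v=3: → [15,20),[12,17); WM=14; [6,11) fires=2 [9,14) fires=3

1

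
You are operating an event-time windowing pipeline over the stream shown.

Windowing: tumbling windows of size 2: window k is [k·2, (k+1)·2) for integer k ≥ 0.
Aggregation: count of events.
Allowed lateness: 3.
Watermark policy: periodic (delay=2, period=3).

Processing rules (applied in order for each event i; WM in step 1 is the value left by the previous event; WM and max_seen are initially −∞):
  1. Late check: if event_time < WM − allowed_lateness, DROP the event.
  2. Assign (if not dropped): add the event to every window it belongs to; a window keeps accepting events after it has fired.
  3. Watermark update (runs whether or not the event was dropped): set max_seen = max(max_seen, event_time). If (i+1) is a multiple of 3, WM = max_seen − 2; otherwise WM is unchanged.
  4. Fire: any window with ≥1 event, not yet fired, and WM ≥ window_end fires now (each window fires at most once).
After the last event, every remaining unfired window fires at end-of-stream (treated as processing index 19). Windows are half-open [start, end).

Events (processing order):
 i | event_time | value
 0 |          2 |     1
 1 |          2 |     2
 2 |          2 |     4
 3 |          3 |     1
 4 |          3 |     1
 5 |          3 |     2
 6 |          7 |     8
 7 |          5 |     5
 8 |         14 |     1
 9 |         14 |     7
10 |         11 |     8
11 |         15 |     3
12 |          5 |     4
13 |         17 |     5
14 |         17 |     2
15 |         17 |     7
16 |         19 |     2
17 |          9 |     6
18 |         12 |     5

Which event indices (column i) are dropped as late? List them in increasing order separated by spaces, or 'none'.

i=0 t=2 v=1: → [2,4); WM=−∞
i=1 t=2 v=2: → [2,4); WM=−∞
i=2 t=2 v=4: → [2,4); WM=0
i=3 t=3 v=1: → [2,4); WM=0
i=4 t=3 v=1: → [2,4); WM=0
i=5 t=3 v=2: → [2,4); WM=1
i=6 t=7 v=8: → [6,8); WM=1
i=7 t=5 v=5: → [4,6); WM=1
i=8 t=14 v=1: → [14,16); WM=12; [2,4) fires=6 [4,6) fires=1 [6,8) fires=1
i=9 t=14 v=7: → [14,16); WM=12
i=10 t=11 v=8: → [10,12); WM=12; [10,12) fires=1
i=11 t=15 v=3: → [14,16); WM=13
i=12 t=5 v=4: DROP (t<13-3); WM=13
i=13 t=17 v=5: → [16,18); WM=13
i=14 t=17 v=2: → [16,18); WM=15
i=15 t=17 v=7: → [16,18); WM=15
i=16 t=19 v=2: → [18,20); WM=15
i=17 t=9 v=6: DROP (t<15-3); WM=17; [14,16) fires=3
i=18 t=12 v=5: DROP (t<17-3); WM=17

12 17 18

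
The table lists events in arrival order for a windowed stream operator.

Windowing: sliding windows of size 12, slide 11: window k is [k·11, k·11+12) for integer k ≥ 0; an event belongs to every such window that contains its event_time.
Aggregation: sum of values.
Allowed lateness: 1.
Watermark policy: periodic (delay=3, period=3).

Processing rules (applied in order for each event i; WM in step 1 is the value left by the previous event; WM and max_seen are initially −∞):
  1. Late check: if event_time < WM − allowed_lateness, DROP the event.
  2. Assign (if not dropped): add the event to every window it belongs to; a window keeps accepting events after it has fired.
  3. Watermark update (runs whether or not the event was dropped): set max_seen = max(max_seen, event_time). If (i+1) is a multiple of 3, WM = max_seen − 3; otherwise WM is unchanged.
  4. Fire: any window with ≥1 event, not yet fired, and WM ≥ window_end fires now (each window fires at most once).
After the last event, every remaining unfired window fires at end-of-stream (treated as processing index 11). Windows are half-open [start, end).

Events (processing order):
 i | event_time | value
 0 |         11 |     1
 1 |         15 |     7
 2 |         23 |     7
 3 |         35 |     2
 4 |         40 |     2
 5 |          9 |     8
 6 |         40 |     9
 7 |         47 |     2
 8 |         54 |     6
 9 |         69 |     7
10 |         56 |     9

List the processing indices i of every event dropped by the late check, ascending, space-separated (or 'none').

i=0 t=11 v=1: → [11,23),[0,12); WM=−∞
i=1 t=15 v=7: → [11,23); WM=−∞
i=2 t=23 v=7: → [22,34); WM=20; [0,12) fires=1
i=3 t=35 v=2: → [33,45); WM=20
i=4 t=40 v=2: → [33,45); WM=20
i=5 t=9 v=8: DROP (t<20-1); WM=37; [11,23) fires=8 [22,34) fires=7
i=6 t=40 v=9: → [33,45); WM=37
i=7 t=47 v=2: → [44,56); WM=37
i=8 t=54 v=6: → [44,56); WM=51; [33,45) fires=13
i=9 t=69 v=7: → [66,78); WM=51
i=10 t=56 v=9: → [55,67); WM=51

5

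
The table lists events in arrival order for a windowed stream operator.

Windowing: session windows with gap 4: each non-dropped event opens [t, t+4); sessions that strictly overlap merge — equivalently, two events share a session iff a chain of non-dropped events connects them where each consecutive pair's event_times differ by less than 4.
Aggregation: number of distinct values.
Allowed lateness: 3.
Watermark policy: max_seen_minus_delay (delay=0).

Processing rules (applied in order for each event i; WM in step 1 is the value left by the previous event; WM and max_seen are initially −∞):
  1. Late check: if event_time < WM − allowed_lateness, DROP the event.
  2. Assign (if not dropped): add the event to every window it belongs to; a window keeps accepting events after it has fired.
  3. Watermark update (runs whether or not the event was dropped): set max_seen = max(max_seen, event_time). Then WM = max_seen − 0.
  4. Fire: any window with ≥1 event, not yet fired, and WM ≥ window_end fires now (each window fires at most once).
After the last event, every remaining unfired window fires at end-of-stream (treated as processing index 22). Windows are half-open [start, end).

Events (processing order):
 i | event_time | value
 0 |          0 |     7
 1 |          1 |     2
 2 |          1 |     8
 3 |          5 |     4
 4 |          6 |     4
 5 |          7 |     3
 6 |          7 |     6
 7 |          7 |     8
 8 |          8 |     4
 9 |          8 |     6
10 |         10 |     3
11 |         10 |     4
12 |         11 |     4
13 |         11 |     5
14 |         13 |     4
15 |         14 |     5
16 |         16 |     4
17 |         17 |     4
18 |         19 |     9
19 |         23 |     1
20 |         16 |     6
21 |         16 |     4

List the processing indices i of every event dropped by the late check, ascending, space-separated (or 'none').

20 21

i=0 t=0 v=7: → [0,4); WM=0
i=1 t=1 v=2: → [0,5); WM=1
i=2 t=1 v=8: → [0,5); WM=1
i=3 t=5 v=4: → [5,9); WM=5
i=4 t=6 v=4: → [5,10); WM=6
i=5 t=7 v=3: → [5,11); WM=7
i=6 t=7 v=6: → [5,11); WM=7
i=7 t=7 v=8: → [5,11); WM=7
i=8 t=8 v=4: → [5,12); WM=8
i=9 t=8 v=6: → [5,12); WM=8
i=10 t=10 v=3: → [5,14); WM=10
i=11 t=10 v=4: → [5,14); WM=10
i=12 t=11 v=4: → [5,15); WM=11
i=13 t=11 v=5: → [5,15); WM=11
i=14 t=13 v=4: → [5,17); WM=13
i=15 t=14 v=5: → [5,18); WM=14
i=16 t=16 v=4: → [5,20); WM=16
i=17 t=17 v=4: → [5,21); WM=17
i=18 t=19 v=9: → [5,23); WM=19
i=19 t=23 v=1: → [23,27); WM=23
i=20 t=16 v=6: DROP (t<23-3); WM=23
i=21 t=16 v=4: DROP (t<23-3); WM=23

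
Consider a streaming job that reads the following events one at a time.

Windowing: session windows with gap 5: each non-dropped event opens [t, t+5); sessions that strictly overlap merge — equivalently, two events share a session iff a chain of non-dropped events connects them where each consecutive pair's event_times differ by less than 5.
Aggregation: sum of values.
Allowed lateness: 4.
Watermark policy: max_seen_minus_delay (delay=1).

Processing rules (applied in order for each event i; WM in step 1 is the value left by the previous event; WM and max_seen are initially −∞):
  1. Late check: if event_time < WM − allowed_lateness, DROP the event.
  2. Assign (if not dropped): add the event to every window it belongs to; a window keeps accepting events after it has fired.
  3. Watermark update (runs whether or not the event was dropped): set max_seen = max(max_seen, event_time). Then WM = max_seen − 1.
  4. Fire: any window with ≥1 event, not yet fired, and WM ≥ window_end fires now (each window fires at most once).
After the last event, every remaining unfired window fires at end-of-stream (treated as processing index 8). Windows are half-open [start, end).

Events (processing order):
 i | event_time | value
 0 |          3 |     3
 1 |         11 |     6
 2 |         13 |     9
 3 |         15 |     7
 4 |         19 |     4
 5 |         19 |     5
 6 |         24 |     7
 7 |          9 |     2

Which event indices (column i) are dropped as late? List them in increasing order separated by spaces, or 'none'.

i=0 t=3 v=3: → [3,8); WM=2
i=1 t=11 v=6: → [11,16); WM=10
i=2 t=13 v=9: → [11,18); WM=12
i=3 t=15 v=7: → [11,20); WM=14
i=4 t=19 v=4: → [11,24); WM=18
i=5 t=19 v=5: → [11,24); WM=18
i=6 t=24 v=7: → [24,29); WM=23
i=7 t=9 v=2: DROP (t<23-4); WM=23

7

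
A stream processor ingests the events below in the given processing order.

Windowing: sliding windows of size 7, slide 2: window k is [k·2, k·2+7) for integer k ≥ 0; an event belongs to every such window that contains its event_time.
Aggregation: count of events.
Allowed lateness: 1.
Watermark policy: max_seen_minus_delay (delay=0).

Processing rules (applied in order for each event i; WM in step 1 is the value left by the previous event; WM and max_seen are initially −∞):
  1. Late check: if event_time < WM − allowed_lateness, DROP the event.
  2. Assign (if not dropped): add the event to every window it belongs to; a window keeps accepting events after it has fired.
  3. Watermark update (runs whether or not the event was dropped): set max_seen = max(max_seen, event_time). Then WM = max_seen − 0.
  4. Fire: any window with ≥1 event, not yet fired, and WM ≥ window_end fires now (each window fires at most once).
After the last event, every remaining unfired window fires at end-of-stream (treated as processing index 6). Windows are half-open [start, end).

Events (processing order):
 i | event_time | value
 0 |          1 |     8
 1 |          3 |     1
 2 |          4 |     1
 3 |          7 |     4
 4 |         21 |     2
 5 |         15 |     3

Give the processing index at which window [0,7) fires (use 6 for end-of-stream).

3

i=0 t=1 v=8: → [0,7); WM=1
i=1 t=3 v=1: → [2,9),[0,7); WM=3
i=2 t=4 v=1: → [4,11),[2,9),[0,7); WM=4
i=3 t=7 v=4: → [6,13),[4,11),[2,9); WM=7; [0,7) fires=3
i=4 t=21 v=2: → [20,27),[18,25),[16,23); WM=21; [2,9) fires=3 [4,11) fires=2 [6,13) fires=1
i=5 t=15 v=3: DROP (t<21-1); WM=21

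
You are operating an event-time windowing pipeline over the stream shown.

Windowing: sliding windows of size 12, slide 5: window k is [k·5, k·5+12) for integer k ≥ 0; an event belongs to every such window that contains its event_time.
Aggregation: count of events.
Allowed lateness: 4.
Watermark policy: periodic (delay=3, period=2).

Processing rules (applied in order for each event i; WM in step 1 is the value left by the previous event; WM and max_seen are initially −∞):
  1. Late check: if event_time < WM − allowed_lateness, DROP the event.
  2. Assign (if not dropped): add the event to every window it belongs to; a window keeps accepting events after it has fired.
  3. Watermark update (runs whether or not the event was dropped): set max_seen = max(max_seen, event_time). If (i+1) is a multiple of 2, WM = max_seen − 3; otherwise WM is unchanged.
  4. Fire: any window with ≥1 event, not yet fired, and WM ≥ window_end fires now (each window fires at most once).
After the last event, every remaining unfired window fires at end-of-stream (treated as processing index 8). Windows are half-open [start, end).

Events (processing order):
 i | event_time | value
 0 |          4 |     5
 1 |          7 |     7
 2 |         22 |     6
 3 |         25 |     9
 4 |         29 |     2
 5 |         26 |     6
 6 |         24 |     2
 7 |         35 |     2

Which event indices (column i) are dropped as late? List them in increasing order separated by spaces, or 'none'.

none

i=0 t=4 v=5: → [0,12); WM=−∞
i=1 t=7 v=7: → [5,17),[0,12); WM=4
i=2 t=22 v=6: → [20,32),[15,27); WM=4
i=3 t=25 v=9: → [25,37),[20,32),[15,27); WM=22; [0,12) fires=2 [5,17) fires=1
i=4 t=29 v=2: → [25,37),[20,32); WM=22
i=5 t=26 v=6: → [25,37),[20,32),[15,27); WM=26
i=6 t=24 v=2: → [20,32),[15,27); WM=26
i=7 t=35 v=2: → [35,47),[30,42),[25,37); WM=32; [15,27) fires=4 [20,32) fires=5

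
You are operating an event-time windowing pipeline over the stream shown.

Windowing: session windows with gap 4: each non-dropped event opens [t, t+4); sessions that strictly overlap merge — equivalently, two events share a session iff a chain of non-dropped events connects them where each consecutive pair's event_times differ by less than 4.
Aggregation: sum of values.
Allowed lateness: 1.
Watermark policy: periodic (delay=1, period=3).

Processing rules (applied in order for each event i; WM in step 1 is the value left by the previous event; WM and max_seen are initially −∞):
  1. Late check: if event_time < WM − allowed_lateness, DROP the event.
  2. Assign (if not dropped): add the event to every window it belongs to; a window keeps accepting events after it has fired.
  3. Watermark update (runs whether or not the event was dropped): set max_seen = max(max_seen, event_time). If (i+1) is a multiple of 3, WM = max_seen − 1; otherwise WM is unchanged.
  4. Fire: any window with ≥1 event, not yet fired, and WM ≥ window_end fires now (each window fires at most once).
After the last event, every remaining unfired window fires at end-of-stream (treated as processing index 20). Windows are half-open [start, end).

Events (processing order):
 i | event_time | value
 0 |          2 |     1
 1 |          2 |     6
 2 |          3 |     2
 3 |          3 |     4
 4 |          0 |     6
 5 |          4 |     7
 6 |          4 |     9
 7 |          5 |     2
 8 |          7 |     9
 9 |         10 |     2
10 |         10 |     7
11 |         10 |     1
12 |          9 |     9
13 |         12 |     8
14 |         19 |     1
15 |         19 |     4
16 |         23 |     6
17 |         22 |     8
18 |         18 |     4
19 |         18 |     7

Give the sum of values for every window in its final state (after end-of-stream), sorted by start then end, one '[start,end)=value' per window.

i=0 t=2 v=1: → [2,6); WM=−∞
i=1 t=2 v=6: → [2,6); WM=−∞
i=2 t=3 v=2: → [2,7); WM=2
i=3 t=3 v=4: → [2,7); WM=2
i=4 t=0 v=6: DROP (t<2-1); WM=2
i=5 t=4 v=7: → [2,8); WM=3
i=6 t=4 v=9: → [2,8); WM=3
i=7 t=5 v=2: → [2,9); WM=3
i=8 t=7 v=9: → [2,11); WM=6
i=9 t=10 v=2: → [2,14); WM=6
i=10 t=10 v=7: → [2,14); WM=6
i=11 t=10 v=1: → [2,14); WM=9
i=12 t=9 v=9: → [2,14); WM=9
i=13 t=12 v=8: → [2,16); WM=9
i=14 t=19 v=1: → [19,23); WM=18
i=15 t=19 v=4: → [19,23); WM=18
i=16 t=23 v=6: → [23,27); WM=18
i=17 t=22 v=8: → [19,27); WM=22
i=18 t=18 v=4: DROP (t<22-1); WM=22
i=19 t=18 v=7: DROP (t<22-1); WM=22

[2,16)=67 [19,27)=19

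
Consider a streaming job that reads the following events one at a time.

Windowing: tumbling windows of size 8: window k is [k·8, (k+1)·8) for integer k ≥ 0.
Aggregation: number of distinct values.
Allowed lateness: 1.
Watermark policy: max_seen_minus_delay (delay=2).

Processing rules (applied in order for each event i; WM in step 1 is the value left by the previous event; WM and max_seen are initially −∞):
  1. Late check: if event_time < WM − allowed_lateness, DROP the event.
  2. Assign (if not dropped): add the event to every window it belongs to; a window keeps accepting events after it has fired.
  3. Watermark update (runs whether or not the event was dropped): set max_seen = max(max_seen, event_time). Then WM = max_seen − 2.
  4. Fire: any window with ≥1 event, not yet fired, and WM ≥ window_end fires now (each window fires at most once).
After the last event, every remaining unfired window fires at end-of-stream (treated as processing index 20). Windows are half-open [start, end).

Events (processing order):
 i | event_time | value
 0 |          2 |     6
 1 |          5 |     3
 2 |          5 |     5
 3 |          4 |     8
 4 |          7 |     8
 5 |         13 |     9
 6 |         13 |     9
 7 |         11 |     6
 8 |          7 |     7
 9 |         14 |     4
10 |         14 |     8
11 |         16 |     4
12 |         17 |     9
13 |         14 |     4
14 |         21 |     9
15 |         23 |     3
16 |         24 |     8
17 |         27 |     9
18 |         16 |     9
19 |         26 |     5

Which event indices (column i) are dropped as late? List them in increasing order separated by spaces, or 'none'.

8 18

i=0 t=2 v=6: → [0,8); WM=0
i=1 t=5 v=3: → [0,8); WM=3
i=2 t=5 v=5: → [0,8); WM=3
i=3 t=4 v=8: → [0,8); WM=3
i=4 t=7 v=8: → [0,8); WM=5
i=5 t=13 v=9: → [8,16); WM=11; [0,8) fires=4
i=6 t=13 v=9: → [8,16); WM=11
i=7 t=11 v=6: → [8,16); WM=11
i=8 t=7 v=7: DROP (t<11-1); WM=11
i=9 t=14 v=4: → [8,16); WM=12
i=10 t=14 v=8: → [8,16); WM=12
i=11 t=16 v=4: → [16,24); WM=14
i=12 t=17 v=9: → [16,24); WM=15
i=13 t=14 v=4: → [8,16); WM=15
i=14 t=21 v=9: → [16,24); WM=19; [8,16) fires=4
i=15 t=23 v=3: → [16,24); WM=21
i=16 t=24 v=8: → [24,32); WM=22
i=17 t=27 v=9: → [24,32); WM=25; [16,24) fires=3
i=18 t=16 v=9: DROP (t<25-1); WM=25
i=19 t=26 v=5: → [24,32); WM=25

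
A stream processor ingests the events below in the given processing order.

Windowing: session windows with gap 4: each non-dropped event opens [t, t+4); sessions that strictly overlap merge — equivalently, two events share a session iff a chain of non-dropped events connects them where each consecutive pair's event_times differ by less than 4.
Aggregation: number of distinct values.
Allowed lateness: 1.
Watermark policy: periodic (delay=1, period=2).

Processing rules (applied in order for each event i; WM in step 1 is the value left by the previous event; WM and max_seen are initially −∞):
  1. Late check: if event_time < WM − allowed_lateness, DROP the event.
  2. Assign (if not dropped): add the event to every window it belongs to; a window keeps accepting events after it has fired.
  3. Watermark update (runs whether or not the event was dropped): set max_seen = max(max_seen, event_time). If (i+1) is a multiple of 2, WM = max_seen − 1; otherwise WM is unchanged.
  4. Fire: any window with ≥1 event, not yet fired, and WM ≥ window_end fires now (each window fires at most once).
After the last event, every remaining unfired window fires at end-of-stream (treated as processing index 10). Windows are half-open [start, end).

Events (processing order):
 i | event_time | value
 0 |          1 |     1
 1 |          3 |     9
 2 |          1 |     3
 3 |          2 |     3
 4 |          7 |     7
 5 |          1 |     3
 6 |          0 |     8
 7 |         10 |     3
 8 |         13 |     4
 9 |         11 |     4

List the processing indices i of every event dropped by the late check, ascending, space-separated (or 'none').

i=0 t=1 v=1: → [1,5); WM=−∞
i=1 t=3 v=9: → [1,7); WM=2
i=2 t=1 v=3: → [1,7); WM=2
i=3 t=2 v=3: → [1,7); WM=2
i=4 t=7 v=7: → [7,11); WM=2
i=5 t=1 v=3: → [1,7); WM=6
i=6 t=0 v=8: DROP (t<6-1); WM=6
i=7 t=10 v=3: → [7,14); WM=9
i=8 t=13 v=4: → [7,17); WM=9
i=9 t=11 v=4: → [7,17); WM=12

6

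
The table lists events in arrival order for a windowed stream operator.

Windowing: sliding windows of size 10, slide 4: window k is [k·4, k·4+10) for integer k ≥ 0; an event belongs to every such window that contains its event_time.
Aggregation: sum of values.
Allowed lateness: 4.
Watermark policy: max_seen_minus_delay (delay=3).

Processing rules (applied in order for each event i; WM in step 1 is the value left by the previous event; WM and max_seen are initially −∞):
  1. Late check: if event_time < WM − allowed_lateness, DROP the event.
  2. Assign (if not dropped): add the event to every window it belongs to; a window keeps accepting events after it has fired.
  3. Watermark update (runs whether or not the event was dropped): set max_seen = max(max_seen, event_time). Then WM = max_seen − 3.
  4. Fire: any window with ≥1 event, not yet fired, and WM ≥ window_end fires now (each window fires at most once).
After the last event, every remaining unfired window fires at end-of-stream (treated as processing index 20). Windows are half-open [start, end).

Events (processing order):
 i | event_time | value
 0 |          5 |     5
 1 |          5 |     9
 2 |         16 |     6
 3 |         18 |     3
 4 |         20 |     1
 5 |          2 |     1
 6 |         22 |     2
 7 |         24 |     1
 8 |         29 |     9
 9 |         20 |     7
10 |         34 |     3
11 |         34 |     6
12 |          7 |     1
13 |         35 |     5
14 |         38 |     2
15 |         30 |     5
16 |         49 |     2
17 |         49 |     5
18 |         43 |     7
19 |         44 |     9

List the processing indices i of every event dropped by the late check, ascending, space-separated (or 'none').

i=0 t=5 v=5: → [4,14),[0,10); WM=2
i=1 t=5 v=9: → [4,14),[0,10); WM=2
i=2 t=16 v=6: → [16,26),[12,22),[8,18); WM=13; [0,10) fires=14
i=3 t=18 v=3: → [16,26),[12,22); WM=15; [4,14) fires=14
i=4 t=20 v=1: → [20,30),[16,26),[12,22); WM=17
i=5 t=2 v=1: DROP (t<17-4); WM=17
i=6 t=22 v=2: → [20,30),[16,26); WM=19; [8,18) fires=6
i=7 t=24 v=1: → [24,34),[20,30),[16,26); WM=21
i=8 t=29 v=9: → [28,38),[24,34),[20,30); WM=26; [12,22) fires=10 [16,26) fires=13
i=9 t=20 v=7: DROP (t<26-4); WM=26
i=10 t=34 v=3: → [32,42),[28,38); WM=31; [20,30) fires=13
i=11 t=34 v=6: → [32,42),[28,38); WM=31
i=12 t=7 v=1: DROP (t<31-4); WM=31
i=13 t=35 v=5: → [32,42),[28,38); WM=32
i=14 t=38 v=2: → [36,46),[32,42); WM=35; [24,34) fires=10
i=15 t=30 v=5: DROP (t<35-4); WM=35
i=16 t=49 v=2: → [48,58),[44,54),[40,50); WM=46; [28,38) fires=23 [32,42) fires=16 [36,46) fires=2
i=17 t=49 v=5: → [48,58),[44,54),[40,50); WM=46
i=18 t=43 v=7: → [40,50),[36,46); WM=46
i=19 t=44 v=9: → [44,54),[40,50),[36,46); WM=46

5 9 12 15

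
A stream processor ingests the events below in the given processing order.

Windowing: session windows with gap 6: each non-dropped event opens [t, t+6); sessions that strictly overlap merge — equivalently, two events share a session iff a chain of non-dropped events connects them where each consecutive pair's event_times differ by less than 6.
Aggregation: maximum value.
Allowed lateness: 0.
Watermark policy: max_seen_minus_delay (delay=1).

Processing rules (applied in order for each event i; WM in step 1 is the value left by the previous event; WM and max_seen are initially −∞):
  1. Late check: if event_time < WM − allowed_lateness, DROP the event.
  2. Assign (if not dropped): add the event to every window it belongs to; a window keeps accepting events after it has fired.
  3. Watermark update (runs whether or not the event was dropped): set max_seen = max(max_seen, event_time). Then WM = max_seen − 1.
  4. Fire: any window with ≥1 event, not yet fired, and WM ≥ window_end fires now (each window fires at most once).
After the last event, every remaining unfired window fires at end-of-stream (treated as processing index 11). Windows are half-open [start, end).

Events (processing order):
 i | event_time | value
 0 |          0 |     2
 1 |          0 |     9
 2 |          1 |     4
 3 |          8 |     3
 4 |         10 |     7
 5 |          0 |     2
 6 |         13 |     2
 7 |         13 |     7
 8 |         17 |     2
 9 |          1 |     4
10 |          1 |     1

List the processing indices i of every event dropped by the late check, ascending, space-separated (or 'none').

5 9 10

i=0 t=0 v=2: → [0,6); WM=-1
i=1 t=0 v=9: → [0,6); WM=-1
i=2 t=1 v=4: → [0,7); WM=0
i=3 t=8 v=3: → [8,14); WM=7
i=4 t=10 v=7: → [8,16); WM=9
i=5 t=0 v=2: DROP (t<9-0); WM=9
i=6 t=13 v=2: → [8,19); WM=12
i=7 t=13 v=7: → [8,19); WM=12
i=8 t=17 v=2: → [8,23); WM=16
i=9 t=1 v=4: DROP (t<16-0); WM=16
i=10 t=1 v=1: DROP (t<16-0); WM=16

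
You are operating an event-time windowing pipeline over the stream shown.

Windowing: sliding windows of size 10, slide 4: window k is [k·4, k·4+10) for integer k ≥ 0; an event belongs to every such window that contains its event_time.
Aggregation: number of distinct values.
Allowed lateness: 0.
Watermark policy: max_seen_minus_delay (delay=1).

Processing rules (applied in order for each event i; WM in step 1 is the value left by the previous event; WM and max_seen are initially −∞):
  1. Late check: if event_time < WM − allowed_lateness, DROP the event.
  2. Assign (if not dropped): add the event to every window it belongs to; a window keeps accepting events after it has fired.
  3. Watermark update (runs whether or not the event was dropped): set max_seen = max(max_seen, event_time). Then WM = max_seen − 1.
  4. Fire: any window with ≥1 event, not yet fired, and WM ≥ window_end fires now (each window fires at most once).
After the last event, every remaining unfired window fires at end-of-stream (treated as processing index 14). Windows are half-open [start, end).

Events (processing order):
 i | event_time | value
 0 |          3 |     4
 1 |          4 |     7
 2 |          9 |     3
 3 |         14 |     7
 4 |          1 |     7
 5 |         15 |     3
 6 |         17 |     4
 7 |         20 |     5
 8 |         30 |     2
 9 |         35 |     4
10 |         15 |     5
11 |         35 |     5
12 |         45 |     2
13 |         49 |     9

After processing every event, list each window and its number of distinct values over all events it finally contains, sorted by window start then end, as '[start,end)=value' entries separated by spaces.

[0,10)=3 [4,14)=2 [8,18)=3 [12,22)=4 [16,26)=2 [20,30)=1 [24,34)=1 [28,38)=3 [32,42)=2 [36,46)=1 [40,50)=2 [44,54)=2 [48,58)=1

i=0 t=3 v=4: → [0,10); WM=2
i=1 t=4 v=7: → [4,14),[0,10); WM=3
i=2 t=9 v=3: → [8,18),[4,14),[0,10); WM=8
i=3 t=14 v=7: → [12,22),[8,18); WM=13; [0,10) fires=3
i=4 t=1 v=7: DROP (t<13-0); WM=13
i=5 t=15 v=3: → [12,22),[8,18); WM=14; [4,14) fires=2
i=6 t=17 v=4: → [16,26),[12,22),[8,18); WM=16
i=7 t=20 v=5: → [20,30),[16,26),[12,22); WM=19; [8,18) fires=3
i=8 t=30 v=2: → [28,38),[24,34); WM=29; [12,22) fires=4 [16,26) fires=2
i=9 t=35 v=4: → [32,42),[28,38); WM=34; [20,30) fires=1 [24,34) fires=1
i=10 t=15 v=5: DROP (t<34-0); WM=34
i=11 t=35 v=5: → [32,42),[28,38); WM=34
i=12 t=45 v=2: → [44,54),[40,50),[36,46); WM=44; [28,38) fires=3 [32,42) fires=2
i=13 t=49 v=9: → [48,58),[44,54),[40,50); WM=48; [36,46) fires=1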